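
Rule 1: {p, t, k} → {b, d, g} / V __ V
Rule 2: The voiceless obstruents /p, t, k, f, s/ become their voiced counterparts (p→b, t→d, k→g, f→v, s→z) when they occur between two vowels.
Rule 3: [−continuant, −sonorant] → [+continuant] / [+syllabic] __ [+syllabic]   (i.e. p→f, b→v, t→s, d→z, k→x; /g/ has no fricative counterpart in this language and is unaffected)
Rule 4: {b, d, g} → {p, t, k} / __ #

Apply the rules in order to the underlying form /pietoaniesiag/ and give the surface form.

Rule 1 (intervocalic voicing): /t/ is a voiceless stop between vowels /e/ and /o/, so it voices to [d]. /pietoaniesiag/ → piedoaniesiag.
Rule 2 (intervocalic voicing): /s/ is a voiceless obstruent between vowels /e/ and /i/, so it voices to [z]. /piedoaniesiag/ → piedoanieziag.
Rule 3 (intervocalic spirantization): /d/ is a stop between vowels /e/ and /o/, so it spirantizes to the fricative [z]. /piedoanieziag/ → piezoanieziag.
Rule 4 (final devoicing): /g/ is a voiced stop in word-final position, so it devoices to [k]. /piezoanieziag/ → piezoanieziak.

piezoanieziak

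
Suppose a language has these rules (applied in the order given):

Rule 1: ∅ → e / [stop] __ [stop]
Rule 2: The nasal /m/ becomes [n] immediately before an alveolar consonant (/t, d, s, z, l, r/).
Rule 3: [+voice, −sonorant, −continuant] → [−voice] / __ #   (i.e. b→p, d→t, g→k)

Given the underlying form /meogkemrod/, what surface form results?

meogekenrot

Rule 1 (stop-cluster e-epenthesis): /g/ and /k/ form a stop–stop cluster, so [e] is inserted between them. /meogkemrod/ → meogekemrod.
Rule 2 (nasal place assimilation): /m/ precedes the alveolar consonant /r/, so it assimilates in place to [n]. /meogekemrod/ → meogekenrod.
Rule 3 (final devoicing): /d/ is a voiced stop in word-final position, so it devoices to [t]. /meogekenrod/ → meogekenrot.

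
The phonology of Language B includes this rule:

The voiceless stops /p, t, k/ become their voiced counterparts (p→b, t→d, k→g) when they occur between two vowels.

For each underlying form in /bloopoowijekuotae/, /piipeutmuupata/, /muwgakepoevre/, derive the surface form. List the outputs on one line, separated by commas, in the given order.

blooboowijeguodae, piibeutmuubada, muwgageboevre

/bloopoowijekuotae/: /p/ is a voiceless stop between vowels /o/ and /o/, so it voices to [b]. /k/ is a voiceless stop between vowels /e/ and /u/, so it voices to [g]. /t/ is a voiceless stop between vowels /o/ and /a/, so it voices to [d]. → [blooboowijeguodae].
/piipeutmuupata/: /p/ is a voiceless stop between vowels /i/ and /e/, so it voices to [b]. /p/ is a voiceless stop between vowels /u/ and /a/, so it voices to [b]. /t/ is a voiceless stop between vowels /a/ and /a/, so it voices to [d]. → [piibeutmuubada].
/muwgakepoevre/: /k/ is a voiceless stop between vowels /a/ and /e/, so it voices to [g]. /p/ is a voiceless stop between vowels /e/ and /o/, so it voices to [b]. → [muwgageboevre].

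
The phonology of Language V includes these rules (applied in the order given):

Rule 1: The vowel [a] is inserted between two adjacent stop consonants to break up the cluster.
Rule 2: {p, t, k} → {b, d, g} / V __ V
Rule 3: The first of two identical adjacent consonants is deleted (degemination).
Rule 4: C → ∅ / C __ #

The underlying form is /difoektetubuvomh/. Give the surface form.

Rule 1 (stop-cluster a-epenthesis): /k/ and /t/ form a stop–stop cluster, so [a] is inserted between them. /difoektetubuvomh/ → difoekatetubuvomh.
Rule 2 (intervocalic voicing): /k/ is a voiceless stop between vowels /e/ and /a/, so it voices to [g]. /t/ is a voiceless stop between vowels /a/ and /e/, so it voices to [d]. /t/ is a voiceless stop between vowels /e/ and /u/, so it voices to [d]. /difoekatetubuvomh/ → difoegadedubuvomh.
Rule 3 (degemination): no segment meets the environment; /difoegadedubuvomh/ is unchanged.
Rule 4 (final cluster simplification): /h/ is the second consonant of a word-final cluster /mh/, so it deletes. /difoegadedubuvomh/ → difoegadedubuvom.

difoegadedubuvom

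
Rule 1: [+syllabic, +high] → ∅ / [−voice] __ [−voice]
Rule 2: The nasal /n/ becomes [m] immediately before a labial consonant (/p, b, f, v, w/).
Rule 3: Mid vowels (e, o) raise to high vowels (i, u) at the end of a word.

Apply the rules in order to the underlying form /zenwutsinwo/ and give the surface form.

zemwutsimwu

Rule 1 (high vowel syncope): no segment meets the environment; /zenwutsinwo/ is unchanged.
Rule 2 (nasal place assimilation): /n/ precedes the labial consonant /w/, so it assimilates in place to [m]. /n/ precedes the labial consonant /w/, so it assimilates in place to [m]. /zenwutsinwo/ → zemwutsimwo.
Rule 3 (final vowel raising): /o/ is a mid vowel in word-final position, so it raises to [u]. /zemwutsimwo/ → zemwutsimwu.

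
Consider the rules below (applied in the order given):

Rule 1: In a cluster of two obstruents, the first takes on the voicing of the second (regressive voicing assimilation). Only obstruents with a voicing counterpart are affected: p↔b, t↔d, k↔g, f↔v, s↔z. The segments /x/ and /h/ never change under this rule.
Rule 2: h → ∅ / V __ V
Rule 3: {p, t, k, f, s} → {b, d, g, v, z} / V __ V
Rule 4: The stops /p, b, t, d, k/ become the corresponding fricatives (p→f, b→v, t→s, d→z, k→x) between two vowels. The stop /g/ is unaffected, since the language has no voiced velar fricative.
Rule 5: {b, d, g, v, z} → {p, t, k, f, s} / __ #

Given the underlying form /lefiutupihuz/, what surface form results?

leviuzuvius

Rule 1 (regressive voicing assimilation): no segment meets the environment; /lefiutupihuz/ is unchanged.
Rule 2 (intervocalic h-deletion): /h/ occurs between vowels /i/ and /u/, so it deletes. /lefiutupihuz/ → lefiutupiuz.
Rule 3 (intervocalic voicing): /f/ is a voiceless obstruent between vowels /e/ and /i/, so it voices to [v]. /t/ is a voiceless obstruent between vowels /u/ and /u/, so it voices to [d]. /p/ is a voiceless obstruent between vowels /u/ and /i/, so it voices to [b]. /lefiutupiuz/ → leviudubiuz.
Rule 4 (intervocalic spirantization): /d/ is a stop between vowels /u/ and /u/, so it spirantizes to the fricative [z]. /b/ is a stop between vowels /u/ and /i/, so it spirantizes to the fricative [v]. /leviudubiuz/ → leviuzuviuz.
Rule 5 (final devoicing): /z/ is a voiced obstruent in word-final position, so it devoices to [s]. /leviuzuviuz/ → leviuzuvius.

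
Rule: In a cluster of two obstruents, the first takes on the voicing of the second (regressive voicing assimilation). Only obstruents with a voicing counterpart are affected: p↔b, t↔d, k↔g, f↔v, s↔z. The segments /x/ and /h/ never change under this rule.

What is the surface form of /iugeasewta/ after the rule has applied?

No segment of /iugeasewta/ meets the structural description of the rule, so the form surfaces unchanged.

iugeasewta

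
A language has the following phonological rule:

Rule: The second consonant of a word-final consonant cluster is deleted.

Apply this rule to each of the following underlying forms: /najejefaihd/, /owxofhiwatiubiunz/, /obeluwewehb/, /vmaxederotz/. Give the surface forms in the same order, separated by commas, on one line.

/najejefaihd/: /d/ is the second consonant of a word-final cluster /hd/, so it deletes. → [najejefaih].
/owxofhiwatiubiunz/: /z/ is the second consonant of a word-final cluster /nz/, so it deletes. → [owxofhiwatiubiun].
/obeluwewehb/: /b/ is the second consonant of a word-final cluster /hb/, so it deletes. → [obeluweweh].
/vmaxederotz/: /z/ is the second consonant of a word-final cluster /tz/, so it deletes. → [vmaxederot].

najejefaih, owxofhiwatiubiun, obeluweweh, vmaxederot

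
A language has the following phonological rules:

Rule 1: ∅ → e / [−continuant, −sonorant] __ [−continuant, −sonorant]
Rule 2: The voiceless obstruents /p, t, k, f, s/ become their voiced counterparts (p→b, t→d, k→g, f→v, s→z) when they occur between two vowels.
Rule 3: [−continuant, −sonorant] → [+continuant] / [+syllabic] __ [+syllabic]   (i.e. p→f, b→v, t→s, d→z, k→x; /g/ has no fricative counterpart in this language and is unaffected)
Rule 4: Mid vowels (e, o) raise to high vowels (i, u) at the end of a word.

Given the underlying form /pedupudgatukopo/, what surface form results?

pezuvuzegazugovu

Rule 1 (stop-cluster e-epenthesis): /d/ and /g/ form a stop–stop cluster, so [e] is inserted between them. /pedupudgatukopo/ → pedupudegatukopo.
Rule 2 (intervocalic voicing): /p/ is a voiceless obstruent between vowels /u/ and /u/, so it voices to [b]. /t/ is a voiceless obstruent between vowels /a/ and /u/, so it voices to [d]. /k/ is a voiceless obstruent between vowels /u/ and /o/, so it voices to [g]. /p/ is a voiceless obstruent between vowels /o/ and /o/, so it voices to [b]. /pedupudegatukopo/ → pedubudegadugobo.
Rule 3 (intervocalic spirantization): /d/ is a stop between vowels /e/ and /u/, so it spirantizes to the fricative [z]. /b/ is a stop between vowels /u/ and /u/, so it spirantizes to the fricative [v]. /d/ is a stop between vowels /u/ and /e/, so it spirantizes to the fricative [z]. /d/ is a stop between vowels /a/ and /u/, so it spirantizes to the fricative [z]. /b/ is a stop between vowels /o/ and /o/, so it spirantizes to the fricative [v]. /pedubudegadugobo/ → pezuvuzegazugovo.
Rule 4 (final vowel raising): /o/ is a mid vowel in word-final position, so it raises to [u]. /pezuvuzegazugovo/ → pezuvuzegazugovu.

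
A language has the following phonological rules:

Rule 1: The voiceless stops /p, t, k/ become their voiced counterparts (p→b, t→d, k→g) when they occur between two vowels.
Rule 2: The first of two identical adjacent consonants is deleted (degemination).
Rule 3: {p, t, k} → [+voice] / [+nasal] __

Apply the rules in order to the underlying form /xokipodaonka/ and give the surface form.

Rule 1 (intervocalic voicing): /k/ is a voiceless stop between vowels /o/ and /i/, so it voices to [g]. /p/ is a voiceless stop between vowels /i/ and /o/, so it voices to [b]. /xokipodaonka/ → xogibodaonka.
Rule 2 (degemination): no segment meets the environment; /xogibodaonka/ is unchanged.
Rule 3 (post-nasal voicing): /k/ is a voiceless stop immediately after the nasal /n/, so it voices to [g]. /xogibodaonka/ → xogibodaonga.

xogibodaonga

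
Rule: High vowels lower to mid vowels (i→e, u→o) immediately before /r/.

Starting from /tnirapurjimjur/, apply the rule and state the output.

/i/ is a high vowel immediately before /r/, so it lowers to [e].
/u/ is a high vowel immediately before /r/, so it lowers to [o].
/u/ is a high vowel immediately before /r/, so it lowers to [o].
Surface form: [tneraporjimjor].

tneraporjimjor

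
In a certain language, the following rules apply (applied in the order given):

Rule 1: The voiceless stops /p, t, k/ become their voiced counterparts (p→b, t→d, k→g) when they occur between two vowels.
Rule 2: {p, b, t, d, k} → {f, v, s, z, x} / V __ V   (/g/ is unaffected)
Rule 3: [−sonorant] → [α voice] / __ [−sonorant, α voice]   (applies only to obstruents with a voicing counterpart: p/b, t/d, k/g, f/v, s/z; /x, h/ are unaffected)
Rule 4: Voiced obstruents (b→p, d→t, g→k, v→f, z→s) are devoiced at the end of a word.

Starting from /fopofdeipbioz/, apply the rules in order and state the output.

Rule 1 (intervocalic voicing): /p/ is a voiceless stop between vowels /o/ and /o/, so it voices to [b]. /fopofdeipbioz/ → fobofdeipbioz.
Rule 2 (intervocalic spirantization): /b/ is a stop between vowels /o/ and /o/, so it spirantizes to the fricative [v]. /fobofdeipbioz/ → fovofdeipbioz.
Rule 3 (regressive voicing assimilation): /f/ precedes the voiced obstruent /d/, so it voices to [v] by assimilation. /p/ precedes the voiced obstruent /b/, so it voices to [b] by assimilation. /fovofdeipbioz/ → fovovdeibbioz.
Rule 4 (final devoicing): /z/ is a voiced obstruent in word-final position, so it devoices to [s]. /fovovdeibbioz/ → fovovdeibbios.

fovovdeibbios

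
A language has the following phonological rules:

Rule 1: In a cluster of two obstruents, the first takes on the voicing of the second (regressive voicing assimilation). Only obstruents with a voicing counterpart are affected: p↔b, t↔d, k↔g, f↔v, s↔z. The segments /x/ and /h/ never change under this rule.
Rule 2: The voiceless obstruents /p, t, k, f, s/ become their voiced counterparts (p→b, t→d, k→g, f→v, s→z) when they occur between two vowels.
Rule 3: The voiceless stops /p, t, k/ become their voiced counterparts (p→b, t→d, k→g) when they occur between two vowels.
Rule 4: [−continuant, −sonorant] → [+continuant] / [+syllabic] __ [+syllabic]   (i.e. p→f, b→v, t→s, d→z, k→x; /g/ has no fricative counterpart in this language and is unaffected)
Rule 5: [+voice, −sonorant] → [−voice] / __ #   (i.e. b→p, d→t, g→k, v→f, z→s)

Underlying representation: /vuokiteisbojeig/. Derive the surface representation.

vuogizeizbojeik

Rule 1 (regressive voicing assimilation): /s/ precedes the voiced obstruent /b/, so it voices to [z] by assimilation. /vuokiteisbojeig/ → vuokiteizbojeig.
Rule 2 (intervocalic voicing): /k/ is a voiceless obstruent between vowels /o/ and /i/, so it voices to [g]. /t/ is a voiceless obstruent between vowels /i/ and /e/, so it voices to [d]. /vuokiteizbojeig/ → vuogideizbojeig.
Rule 3 (intervocalic voicing): no segment meets the environment; /vuogideizbojeig/ is unchanged.
Rule 4 (intervocalic spirantization): /d/ is a stop between vowels /i/ and /e/, so it spirantizes to the fricative [z]. /vuogideizbojeig/ → vuogizeizbojeig.
Rule 5 (final devoicing): /g/ is a voiced obstruent in word-final position, so it devoices to [k]. /vuogizeizbojeig/ → vuogizeizbojeik.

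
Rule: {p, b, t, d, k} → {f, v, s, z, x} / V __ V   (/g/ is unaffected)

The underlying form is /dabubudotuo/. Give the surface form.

davuvuzosuo

Scanning /dabubudotuo/: /d/ at position 1 is not in the conditioning environment; /b/ is a stop between vowels /a/ and /u/, so it spirantizes to the fricative [v]; /b/ is a stop between vowels /u/ and /u/, so it spirantizes to the fricative [v]; /d/ is a stop between vowels /u/ and /o/, so it spirantizes to the fricative [z]; /t/ is a stop between vowels /o/ and /u/, so it spirantizes to the fricative [s].
Result: [davuvuzosuo].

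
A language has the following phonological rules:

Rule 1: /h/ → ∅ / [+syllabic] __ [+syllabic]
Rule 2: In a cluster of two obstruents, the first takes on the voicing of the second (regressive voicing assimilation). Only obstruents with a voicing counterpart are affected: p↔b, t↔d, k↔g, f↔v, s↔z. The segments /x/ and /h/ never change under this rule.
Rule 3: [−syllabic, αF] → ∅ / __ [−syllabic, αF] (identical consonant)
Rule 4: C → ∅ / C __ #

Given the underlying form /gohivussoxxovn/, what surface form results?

goivusoxov

Rule 1 (intervocalic h-deletion): /h/ occurs between vowels /o/ and /i/, so it deletes. /gohivussoxxovn/ → goivussoxxovn.
Rule 2 (regressive voicing assimilation): no segment meets the environment; /goivussoxxovn/ is unchanged.
Rule 3 (degemination): /ss/ is a geminate; the first /s/ deletes. /xx/ is a geminate; the first /x/ deletes. /goivussoxxovn/ → goivusoxovn.
Rule 4 (final cluster simplification): /n/ is the second consonant of a word-final cluster /vn/, so it deletes. /goivusoxovn/ → goivusoxov.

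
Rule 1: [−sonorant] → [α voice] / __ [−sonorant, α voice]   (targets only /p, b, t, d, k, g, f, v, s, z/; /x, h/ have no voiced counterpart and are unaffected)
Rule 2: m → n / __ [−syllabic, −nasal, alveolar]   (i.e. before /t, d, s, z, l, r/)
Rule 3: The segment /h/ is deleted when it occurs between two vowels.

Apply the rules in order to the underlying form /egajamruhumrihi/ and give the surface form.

egajanruunrii

Rule 1 (regressive voicing assimilation): no segment meets the environment; /egajamruhumrihi/ is unchanged.
Rule 2 (nasal place assimilation): /m/ precedes the alveolar consonant /r/, so it assimilates in place to [n]. /m/ precedes the alveolar consonant /r/, so it assimilates in place to [n]. /egajamruhumrihi/ → egajanruhunrihi.
Rule 3 (intervocalic h-deletion): /h/ occurs between vowels /u/ and /u/, so it deletes. /h/ occurs between vowels /i/ and /i/, so it deletes. /egajanruhunrihi/ → egajanruunrii.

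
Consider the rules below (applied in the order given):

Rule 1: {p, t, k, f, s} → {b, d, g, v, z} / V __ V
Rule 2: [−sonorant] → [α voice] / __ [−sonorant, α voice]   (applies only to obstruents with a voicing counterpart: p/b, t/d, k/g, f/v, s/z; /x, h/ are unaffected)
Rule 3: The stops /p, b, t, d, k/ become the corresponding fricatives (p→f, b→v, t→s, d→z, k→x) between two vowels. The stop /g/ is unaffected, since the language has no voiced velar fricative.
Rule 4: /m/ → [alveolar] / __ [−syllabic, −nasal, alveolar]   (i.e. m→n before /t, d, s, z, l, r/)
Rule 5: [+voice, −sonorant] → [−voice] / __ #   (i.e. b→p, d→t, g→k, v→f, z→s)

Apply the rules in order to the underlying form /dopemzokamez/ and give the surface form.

Rule 1 (intervocalic voicing): /p/ is a voiceless obstruent between vowels /o/ and /e/, so it voices to [b]. /k/ is a voiceless obstruent between vowels /o/ and /a/, so it voices to [g]. /dopemzokamez/ → dobemzogamez.
Rule 2 (regressive voicing assimilation): no segment meets the environment; /dobemzogamez/ is unchanged.
Rule 3 (intervocalic spirantization): /b/ is a stop between vowels /o/ and /e/, so it spirantizes to the fricative [v]. /dobemzogamez/ → dovemzogamez.
Rule 4 (nasal place assimilation): /m/ precedes the alveolar consonant /z/, so it assimilates in place to [n]. /dovemzogamez/ → dovenzogamez.
Rule 5 (final devoicing): /z/ is a voiced obstruent in word-final position, so it devoices to [s]. /dovenzogamez/ → dovenzogames.

dovenzogames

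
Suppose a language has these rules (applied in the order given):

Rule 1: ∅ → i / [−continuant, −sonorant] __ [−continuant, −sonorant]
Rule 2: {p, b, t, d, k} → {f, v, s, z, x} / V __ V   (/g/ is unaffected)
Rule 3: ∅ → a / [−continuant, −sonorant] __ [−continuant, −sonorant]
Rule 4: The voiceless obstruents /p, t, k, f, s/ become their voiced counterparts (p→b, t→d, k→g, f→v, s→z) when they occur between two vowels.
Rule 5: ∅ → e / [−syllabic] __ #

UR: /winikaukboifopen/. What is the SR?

winixauxivoivovene

Rule 1 (stop-cluster i-epenthesis): /k/ and /b/ form a stop–stop cluster, so [i] is inserted between them. /winikaukboifopen/ → winikaukiboifopen.
Rule 2 (intervocalic spirantization): /k/ is a stop between vowels /i/ and /a/, so it spirantizes to the fricative [x]. /k/ is a stop between vowels /u/ and /i/, so it spirantizes to the fricative [x]. /b/ is a stop between vowels /i/ and /o/, so it spirantizes to the fricative [v]. /p/ is a stop between vowels /o/ and /e/, so it spirantizes to the fricative [f]. /winikaukiboifopen/ → winixauxivoifofen.
Rule 3 (stop-cluster a-epenthesis): no segment meets the environment; /winixauxivoifofen/ is unchanged.
Rule 4 (intervocalic voicing): /f/ is a voiceless obstruent between vowels /i/ and /o/, so it voices to [v]. /f/ is a voiceless obstruent between vowels /o/ and /e/, so it voices to [v]. /winixauxivoifofen/ → winixauxivoivoven.
Rule 5 (final e-epenthesis): the form ends in the consonant /n/, so [e] is inserted word-finally. /winixauxivoivoven/ → winixauxivoivovene.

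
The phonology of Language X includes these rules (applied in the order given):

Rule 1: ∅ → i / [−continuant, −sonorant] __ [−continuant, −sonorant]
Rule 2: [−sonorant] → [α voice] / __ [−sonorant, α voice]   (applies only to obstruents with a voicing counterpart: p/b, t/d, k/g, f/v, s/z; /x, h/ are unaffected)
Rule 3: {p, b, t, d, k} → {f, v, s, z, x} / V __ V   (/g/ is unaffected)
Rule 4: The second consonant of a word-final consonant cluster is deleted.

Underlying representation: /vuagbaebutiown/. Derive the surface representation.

Rule 1 (stop-cluster i-epenthesis): /g/ and /b/ form a stop–stop cluster, so [i] is inserted between them. /vuagbaebutiown/ → vuagibaebutiown.
Rule 2 (regressive voicing assimilation): no segment meets the environment; /vuagibaebutiown/ is unchanged.
Rule 3 (intervocalic spirantization): /b/ is a stop between vowels /i/ and /a/, so it spirantizes to the fricative [v]. /b/ is a stop between vowels /e/ and /u/, so it spirantizes to the fricative [v]. /t/ is a stop between vowels /u/ and /i/, so it spirantizes to the fricative [s]. /vuagibaebutiown/ → vuagivaevusiown.
Rule 4 (final cluster simplification): /n/ is the second consonant of a word-final cluster /wn/, so it deletes. /vuagivaevusiown/ → vuagivaevusiow.

vuagivaevusiow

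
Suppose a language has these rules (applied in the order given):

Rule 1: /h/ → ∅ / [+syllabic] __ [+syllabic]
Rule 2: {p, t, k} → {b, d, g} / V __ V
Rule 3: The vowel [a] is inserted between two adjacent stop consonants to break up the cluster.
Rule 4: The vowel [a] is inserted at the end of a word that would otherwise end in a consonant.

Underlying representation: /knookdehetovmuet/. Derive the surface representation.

Rule 1 (intervocalic h-deletion): /h/ occurs between vowels /e/ and /e/, so it deletes. /knookdehetovmuet/ → knookdeetovmuet.
Rule 2 (intervocalic voicing): /t/ is a voiceless stop between vowels /e/ and /o/, so it voices to [d]. /knookdeetovmuet/ → knookdeedovmuet.
Rule 3 (stop-cluster a-epenthesis): /k/ and /d/ form a stop–stop cluster, so [a] is inserted between them. /knookdeedovmuet/ → knookadeedovmuet.
Rule 4 (final a-epenthesis): the form ends in the consonant /t/, so [a] is inserted word-finally. /knookadeedovmuet/ → knookadeedovmueta.

knookadeedovmueta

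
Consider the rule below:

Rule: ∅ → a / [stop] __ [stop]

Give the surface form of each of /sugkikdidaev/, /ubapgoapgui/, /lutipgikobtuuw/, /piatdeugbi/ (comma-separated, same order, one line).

/sugkikdidaev/: /g/ and /k/ form a stop–stop cluster, so [a] is inserted between them. /k/ and /d/ form a stop–stop cluster, so [a] is inserted between them. → [sugakikadidaev].
/ubapgoapgui/: /p/ and /g/ form a stop–stop cluster, so [a] is inserted between them. /p/ and /g/ form a stop–stop cluster, so [a] is inserted between them. → [ubapagoapagui].
/lutipgikobtuuw/: /p/ and /g/ form a stop–stop cluster, so [a] is inserted between them. /b/ and /t/ form a stop–stop cluster, so [a] is inserted between them. → [lutipagikobatuuw].
/piatdeugbi/: /t/ and /d/ form a stop–stop cluster, so [a] is inserted between them. /g/ and /b/ form a stop–stop cluster, so [a] is inserted between them. → [piatadeugabi].

sugakikadidaev, ubapagoapagui, lutipagikobatuuw, piatadeugabi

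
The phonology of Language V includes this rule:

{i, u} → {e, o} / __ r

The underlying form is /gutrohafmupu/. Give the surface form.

gutrohafmupu

No segment of /gutrohafmupu/ meets the structural description of the rule, so the form surfaces unchanged.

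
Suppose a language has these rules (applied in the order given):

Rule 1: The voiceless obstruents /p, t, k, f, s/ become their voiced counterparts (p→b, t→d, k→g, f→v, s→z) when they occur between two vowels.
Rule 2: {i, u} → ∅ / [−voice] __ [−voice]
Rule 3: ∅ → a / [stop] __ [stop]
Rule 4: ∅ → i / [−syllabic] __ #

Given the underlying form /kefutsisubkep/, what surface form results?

Rule 1 (intervocalic voicing): /f/ is a voiceless obstruent between vowels /e/ and /u/, so it voices to [v]. /s/ is a voiceless obstruent between vowels /i/ and /u/, so it voices to [z]. /kefutsisubkep/ → kevutsizubkep.
Rule 2 (high vowel syncope): no segment meets the environment; /kevutsizubkep/ is unchanged.
Rule 3 (stop-cluster a-epenthesis): /b/ and /k/ form a stop–stop cluster, so [a] is inserted between them. /kevutsizubkep/ → kevutsizubakep.
Rule 4 (final i-epenthesis): the form ends in the consonant /p/, so [i] is inserted word-finally. /kevutsizubakep/ → kevutsizubakepi.

kevutsizubakepi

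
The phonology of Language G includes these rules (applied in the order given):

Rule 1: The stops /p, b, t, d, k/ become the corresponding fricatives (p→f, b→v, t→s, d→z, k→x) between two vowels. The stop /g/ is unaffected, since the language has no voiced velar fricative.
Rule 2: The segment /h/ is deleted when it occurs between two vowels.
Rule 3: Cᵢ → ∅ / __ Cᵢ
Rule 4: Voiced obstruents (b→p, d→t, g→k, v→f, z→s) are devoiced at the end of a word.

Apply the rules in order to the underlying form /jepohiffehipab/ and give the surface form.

jefoifeifap

Rule 1 (intervocalic spirantization): /p/ is a stop between vowels /e/ and /o/, so it spirantizes to the fricative [f]. /p/ is a stop between vowels /i/ and /a/, so it spirantizes to the fricative [f]. /jepohiffehipab/ → jefohiffehifab.
Rule 2 (intervocalic h-deletion): /h/ occurs between vowels /o/ and /i/, so it deletes. /h/ occurs between vowels /e/ and /i/, so it deletes. /jefohiffehifab/ → jefoiffeifab.
Rule 3 (degemination): /ff/ is a geminate; the first /f/ deletes. /jefoiffeifab/ → jefoifeifab.
Rule 4 (final devoicing): /b/ is a voiced obstruent in word-final position, so it devoices to [p]. /jefoifeifab/ → jefoifeifap.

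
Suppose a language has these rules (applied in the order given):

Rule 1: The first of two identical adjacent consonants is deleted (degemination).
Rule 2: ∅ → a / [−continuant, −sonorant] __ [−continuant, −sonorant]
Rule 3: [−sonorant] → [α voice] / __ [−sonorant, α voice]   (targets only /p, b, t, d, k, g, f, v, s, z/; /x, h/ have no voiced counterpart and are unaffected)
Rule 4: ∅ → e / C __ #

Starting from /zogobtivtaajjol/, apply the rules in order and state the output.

Rule 1 (degemination): /jj/ is a geminate; the first /j/ deletes. /zogobtivtaajjol/ → zogobtivtaajol.
Rule 2 (stop-cluster a-epenthesis): /b/ and /t/ form a stop–stop cluster, so [a] is inserted between them. /zogobtivtaajol/ → zogobativtaajol.
Rule 3 (regressive voicing assimilation): /v/ precedes the voiceless obstruent /t/, so it devoices to [f] by assimilation. /zogobativtaajol/ → zogobatiftaajol.
Rule 4 (final e-epenthesis): the form ends in the consonant /l/, so [e] is inserted word-finally. /zogobatiftaajol/ → zogobatiftaajole.

zogobatiftaajole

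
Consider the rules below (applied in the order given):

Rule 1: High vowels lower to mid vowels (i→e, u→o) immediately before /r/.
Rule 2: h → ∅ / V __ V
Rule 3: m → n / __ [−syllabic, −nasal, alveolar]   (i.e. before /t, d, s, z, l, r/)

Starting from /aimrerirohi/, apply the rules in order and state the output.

Rule 1 (pre-rhotic lowering): /i/ is a high vowel immediately before /r/, so it lowers to [e]. /aimrerirohi/ → aimrererohi.
Rule 2 (intervocalic h-deletion): /h/ occurs between vowels /o/ and /i/, so it deletes. /aimrererohi/ → aimrereroi.
Rule 3 (nasal place assimilation): /m/ precedes the alveolar consonant /r/, so it assimilates in place to [n]. /aimrereroi/ → ainrereroi.

ainrereroi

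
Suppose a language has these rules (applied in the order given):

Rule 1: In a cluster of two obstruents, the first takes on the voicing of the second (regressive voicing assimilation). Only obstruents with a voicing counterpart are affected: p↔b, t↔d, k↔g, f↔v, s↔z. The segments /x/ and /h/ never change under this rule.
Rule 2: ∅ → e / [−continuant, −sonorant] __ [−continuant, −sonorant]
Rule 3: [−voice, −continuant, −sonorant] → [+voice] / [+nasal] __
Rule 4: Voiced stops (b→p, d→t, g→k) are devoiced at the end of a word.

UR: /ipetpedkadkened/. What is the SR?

ipetepetekatekenet

Rule 1 (regressive voicing assimilation): /d/ precedes the voiceless obstruent /k/, so it devoices to [t] by assimilation. /d/ precedes the voiceless obstruent /k/, so it devoices to [t] by assimilation. /ipetpedkadkened/ → ipetpetkatkened.
Rule 2 (stop-cluster e-epenthesis): /t/ and /p/ form a stop–stop cluster, so [e] is inserted between them. /t/ and /k/ form a stop–stop cluster, so [e] is inserted between them. /t/ and /k/ form a stop–stop cluster, so [e] is inserted between them. /ipetpetkatkened/ → ipetepetekatekened.
Rule 3 (post-nasal voicing): no segment meets the environment; /ipetepetekatekened/ is unchanged.
Rule 4 (final devoicing): /d/ is a voiced stop in word-final position, so it devoices to [t]. /ipetepetekatekened/ → ipetepetekatekenet.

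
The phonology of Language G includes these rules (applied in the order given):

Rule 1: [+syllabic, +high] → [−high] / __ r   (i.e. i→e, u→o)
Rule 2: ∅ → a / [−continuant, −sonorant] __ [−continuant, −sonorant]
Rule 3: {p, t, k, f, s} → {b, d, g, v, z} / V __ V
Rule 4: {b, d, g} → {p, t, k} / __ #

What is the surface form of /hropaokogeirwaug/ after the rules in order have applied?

hrobaogogeerwauk

Rule 1 (pre-rhotic lowering): /i/ is a high vowel immediately before /r/, so it lowers to [e]. /hropaokogeirwaug/ → hropaokogeerwaug.
Rule 2 (stop-cluster a-epenthesis): no segment meets the environment; /hropaokogeerwaug/ is unchanged.
Rule 3 (intervocalic voicing): /p/ is a voiceless obstruent between vowels /o/ and /a/, so it voices to [b]. /k/ is a voiceless obstruent between vowels /o/ and /o/, so it voices to [g]. /hropaokogeerwaug/ → hrobaogogeerwaug.
Rule 4 (final devoicing): /g/ is a voiced stop in word-final position, so it devoices to [k]. /hrobaogogeerwaug/ → hrobaogogeerwauk.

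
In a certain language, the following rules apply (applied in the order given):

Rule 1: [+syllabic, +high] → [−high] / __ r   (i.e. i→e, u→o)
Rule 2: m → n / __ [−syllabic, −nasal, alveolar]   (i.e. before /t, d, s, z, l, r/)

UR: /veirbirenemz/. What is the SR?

veerberenenz

Rule 1 (pre-rhotic lowering): /i/ is a high vowel immediately before /r/, so it lowers to [e]. /i/ is a high vowel immediately before /r/, so it lowers to [e]. /veirbirenemz/ → veerberenemz.
Rule 2 (nasal place assimilation): /m/ precedes the alveolar consonant /z/, so it assimilates in place to [n]. /veerberenemz/ → veerberenenz.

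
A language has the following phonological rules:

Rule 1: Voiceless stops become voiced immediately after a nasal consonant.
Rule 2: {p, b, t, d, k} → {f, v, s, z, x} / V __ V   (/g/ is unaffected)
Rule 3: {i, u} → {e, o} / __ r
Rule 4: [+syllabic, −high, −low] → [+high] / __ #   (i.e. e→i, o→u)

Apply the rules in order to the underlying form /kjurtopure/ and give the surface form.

kjortofori

Rule 1 (post-nasal voicing): no segment meets the environment; /kjurtopure/ is unchanged.
Rule 2 (intervocalic spirantization): /p/ is a stop between vowels /o/ and /u/, so it spirantizes to the fricative [f]. /kjurtopure/ → kjurtofure.
Rule 3 (pre-rhotic lowering): /u/ is a high vowel immediately before /r/, so it lowers to [o]. /u/ is a high vowel immediately before /r/, so it lowers to [o]. /kjurtofure/ → kjortofore.
Rule 4 (final vowel raising): /e/ is a mid vowel in word-final position, so it raises to [i]. /kjortofore/ → kjortofori.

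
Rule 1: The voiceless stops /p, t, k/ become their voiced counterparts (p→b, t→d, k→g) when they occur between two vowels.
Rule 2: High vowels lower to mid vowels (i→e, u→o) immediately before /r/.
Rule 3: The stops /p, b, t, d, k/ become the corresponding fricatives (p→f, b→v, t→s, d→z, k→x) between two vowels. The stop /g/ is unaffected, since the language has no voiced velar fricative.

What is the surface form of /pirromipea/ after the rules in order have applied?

perromivea

Rule 1 (intervocalic voicing): /p/ is a voiceless stop between vowels /i/ and /e/, so it voices to [b]. /pirromipea/ → pirromibea.
Rule 2 (pre-rhotic lowering): /i/ is a high vowel immediately before /r/, so it lowers to [e]. /pirromibea/ → perromibea.
Rule 3 (intervocalic spirantization): /b/ is a stop between vowels /i/ and /e/, so it spirantizes to the fricative [v]. /perromibea/ → perromivea.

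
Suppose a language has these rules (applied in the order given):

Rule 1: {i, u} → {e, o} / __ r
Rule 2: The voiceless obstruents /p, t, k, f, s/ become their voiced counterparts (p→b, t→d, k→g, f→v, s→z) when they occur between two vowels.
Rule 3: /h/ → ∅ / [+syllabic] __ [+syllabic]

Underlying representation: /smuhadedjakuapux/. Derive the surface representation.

Rule 1 (pre-rhotic lowering): no segment meets the environment; /smuhadedjakuapux/ is unchanged.
Rule 2 (intervocalic voicing): /k/ is a voiceless obstruent between vowels /a/ and /u/, so it voices to [g]. /p/ is a voiceless obstruent between vowels /a/ and /u/, so it voices to [b]. /smuhadedjakuapux/ → smuhadedjaguabux.
Rule 3 (intervocalic h-deletion): /h/ occurs between vowels /u/ and /a/, so it deletes. /smuhadedjaguabux/ → smuadedjaguabux.

smuadedjaguabux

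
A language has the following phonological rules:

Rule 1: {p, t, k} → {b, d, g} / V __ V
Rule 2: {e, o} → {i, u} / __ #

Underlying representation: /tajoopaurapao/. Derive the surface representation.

tajoobaurabau

Rule 1 (intervocalic voicing): /p/ is a voiceless stop between vowels /o/ and /a/, so it voices to [b]. /p/ is a voiceless stop between vowels /a/ and /a/, so it voices to [b]. /tajoopaurapao/ → tajoobaurabao.
Rule 2 (final vowel raising): /o/ is a mid vowel in word-final position, so it raises to [u]. /tajoobaurabao/ → tajoobaurabau.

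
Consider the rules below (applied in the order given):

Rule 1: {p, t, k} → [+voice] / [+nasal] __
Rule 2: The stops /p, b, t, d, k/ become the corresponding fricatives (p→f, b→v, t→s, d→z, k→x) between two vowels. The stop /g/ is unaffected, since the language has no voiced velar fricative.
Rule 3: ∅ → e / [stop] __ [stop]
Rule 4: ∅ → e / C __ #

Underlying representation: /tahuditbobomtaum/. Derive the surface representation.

tahuzitebovomdaume

Rule 1 (post-nasal voicing): /t/ is a voiceless stop immediately after the nasal /m/, so it voices to [d]. /tahuditbobomtaum/ → tahuditbobomdaum.
Rule 2 (intervocalic spirantization): /d/ is a stop between vowels /u/ and /i/, so it spirantizes to the fricative [z]. /b/ is a stop between vowels /o/ and /o/, so it spirantizes to the fricative [v]. /tahuditbobomdaum/ → tahuzitbovomdaum.
Rule 3 (stop-cluster e-epenthesis): /t/ and /b/ form a stop–stop cluster, so [e] is inserted between them. /tahuzitbovomdaum/ → tahuzitebovomdaum.
Rule 4 (final e-epenthesis): the form ends in the consonant /m/, so [e] is inserted word-finally. /tahuzitebovomdaum/ → tahuzitebovomdaume.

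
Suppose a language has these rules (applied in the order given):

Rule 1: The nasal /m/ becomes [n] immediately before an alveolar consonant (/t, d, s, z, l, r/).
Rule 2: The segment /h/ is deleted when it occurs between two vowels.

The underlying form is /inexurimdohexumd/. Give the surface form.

Rule 1 (nasal place assimilation): /m/ precedes the alveolar consonant /d/, so it assimilates in place to [n]. /m/ precedes the alveolar consonant /d/, so it assimilates in place to [n]. /inexurimdohexumd/ → inexurindohexund.
Rule 2 (intervocalic h-deletion): /h/ occurs between vowels /o/ and /e/, so it deletes. /inexurindohexund/ → inexurindoexund.

inexurindoexund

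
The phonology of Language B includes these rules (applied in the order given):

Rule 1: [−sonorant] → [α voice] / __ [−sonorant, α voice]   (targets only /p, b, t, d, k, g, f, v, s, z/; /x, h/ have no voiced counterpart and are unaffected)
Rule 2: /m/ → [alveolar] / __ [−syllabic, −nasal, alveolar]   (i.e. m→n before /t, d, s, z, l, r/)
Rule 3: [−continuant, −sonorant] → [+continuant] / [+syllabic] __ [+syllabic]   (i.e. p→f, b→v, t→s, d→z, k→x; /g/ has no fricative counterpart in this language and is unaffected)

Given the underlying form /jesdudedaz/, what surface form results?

Rule 1 (regressive voicing assimilation): /s/ precedes the voiced obstruent /d/, so it voices to [z] by assimilation. /jesdudedaz/ → jezdudedaz.
Rule 2 (nasal place assimilation): no segment meets the environment; /jezdudedaz/ is unchanged.
Rule 3 (intervocalic spirantization): /d/ is a stop between vowels /u/ and /e/, so it spirantizes to the fricative [z]. /d/ is a stop between vowels /e/ and /a/, so it spirantizes to the fricative [z]. /jezdudedaz/ → jezduzezaz.

jezduzezaz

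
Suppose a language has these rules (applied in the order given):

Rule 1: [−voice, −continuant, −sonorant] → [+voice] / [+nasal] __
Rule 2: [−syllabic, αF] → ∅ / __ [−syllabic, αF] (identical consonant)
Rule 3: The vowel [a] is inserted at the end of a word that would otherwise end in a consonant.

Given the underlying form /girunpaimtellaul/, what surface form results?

girunbaimdelaula

Rule 1 (post-nasal voicing): /p/ is a voiceless stop immediately after the nasal /n/, so it voices to [b]. /t/ is a voiceless stop immediately after the nasal /m/, so it voices to [d]. /girunpaimtellaul/ → girunbaimdellaul.
Rule 2 (degemination): /ll/ is a geminate; the first /l/ deletes. /girunbaimdellaul/ → girunbaimdelaul.
Rule 3 (final a-epenthesis): the form ends in the consonant /l/, so [a] is inserted word-finally. /girunbaimdelaul/ → girunbaimdelaula.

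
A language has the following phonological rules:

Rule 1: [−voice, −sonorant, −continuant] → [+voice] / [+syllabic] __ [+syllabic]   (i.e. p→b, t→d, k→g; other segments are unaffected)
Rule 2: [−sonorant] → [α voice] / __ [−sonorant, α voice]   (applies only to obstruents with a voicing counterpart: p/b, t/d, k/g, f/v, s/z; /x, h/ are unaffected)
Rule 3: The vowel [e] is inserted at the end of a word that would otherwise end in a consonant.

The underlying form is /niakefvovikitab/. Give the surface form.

niagevvovigidabe

Rule 1 (intervocalic voicing): /k/ is a voiceless stop between vowels /a/ and /e/, so it voices to [g]. /k/ is a voiceless stop between vowels /i/ and /i/, so it voices to [g]. /t/ is a voiceless stop between vowels /i/ and /a/, so it voices to [d]. /niakefvovikitab/ → niagefvovigidab.
Rule 2 (regressive voicing assimilation): /f/ precedes the voiced obstruent /v/, so it voices to [v] by assimilation. /niagefvovigidab/ → niagevvovigidab.
Rule 3 (final e-epenthesis): the form ends in the consonant /b/, so [e] is inserted word-finally. /niagevvovigidab/ → niagevvovigidabe.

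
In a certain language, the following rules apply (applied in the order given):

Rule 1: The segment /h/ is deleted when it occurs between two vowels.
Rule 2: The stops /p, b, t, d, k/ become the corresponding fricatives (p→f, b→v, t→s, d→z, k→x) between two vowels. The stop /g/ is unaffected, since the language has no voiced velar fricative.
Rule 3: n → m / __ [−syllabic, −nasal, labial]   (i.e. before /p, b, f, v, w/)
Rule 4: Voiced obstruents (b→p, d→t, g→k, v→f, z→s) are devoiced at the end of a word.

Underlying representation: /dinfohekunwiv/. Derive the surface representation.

dimfoexumwif

Rule 1 (intervocalic h-deletion): /h/ occurs between vowels /o/ and /e/, so it deletes. /dinfohekunwiv/ → dinfoekunwiv.
Rule 2 (intervocalic spirantization): /k/ is a stop between vowels /e/ and /u/, so it spirantizes to the fricative [x]. /dinfoekunwiv/ → dinfoexunwiv.
Rule 3 (nasal place assimilation): /n/ precedes the labial consonant /f/, so it assimilates in place to [m]. /n/ precedes the labial consonant /w/, so it assimilates in place to [m]. /dinfoexunwiv/ → dimfoexumwiv.
Rule 4 (final devoicing): /v/ is a voiced obstruent in word-final position, so it devoices to [f]. /dimfoexumwiv/ → dimfoexumwif.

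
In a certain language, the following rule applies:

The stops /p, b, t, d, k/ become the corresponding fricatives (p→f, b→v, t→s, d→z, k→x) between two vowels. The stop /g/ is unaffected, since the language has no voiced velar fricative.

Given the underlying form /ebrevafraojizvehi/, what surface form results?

ebrevafraojizvehi

No segment of /ebrevafraojizvehi/ meets the structural description of the rule, so the form surfaces unchanged.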